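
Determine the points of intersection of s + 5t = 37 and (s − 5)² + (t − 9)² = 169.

(−8, 9) and (17, 4)

Substitute t = (37 − s)/5:
26s² − 234s − 3536 = 0  ⟹  s² − 9s − 136 = 0
s = 17 or s = −8, giving (17, 4) and (−8, 9).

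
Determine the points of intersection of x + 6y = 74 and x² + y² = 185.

Express y = (74 − x)/6 and substitute into the circle:
37x² − 148x − 1184 = 0  ⟹  x² − 4x − 32 = 0
x = 8 or x = −4, giving (8, 11) and (−4, 13).

(−4, 13) and (8, 11)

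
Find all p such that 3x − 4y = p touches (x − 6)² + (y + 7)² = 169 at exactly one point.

p = −19 or p = 111

The line touches the circle iff its distance from (6, −7) is 13:
|3·6 − 4·(−7) − p| / √25 = 13
|p − (46)| = 13·5, so p = 111 or p = −19.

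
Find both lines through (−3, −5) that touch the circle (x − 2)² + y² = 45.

Let a tangent through (−3, −5) have slope m. Its distance from (2, 0) must equal 3√5:
[m·(5) − (5)]² = 45(m² + 1)
2m² + 5m + 2 = 0, so m = −1/2 or m = −2.
With m = −1/2: x + 2y = −13. With m = −2: 2x + y = −11.

x + 2y = −13 and 2x + y = −11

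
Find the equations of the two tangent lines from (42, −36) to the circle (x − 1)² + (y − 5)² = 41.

5x + 4y = 66 and 4x + 5y = −12

A line y − (−36) = m(x − (42)) is tangent when its distance from (1, 5) is √41:
[m·(−41) − (41)]² = 41(m² + 1)
20m² + 41m + 20 = 0, so m = −5/4 or m = −4/5.
With m = −5/4: 5x + 4y = 66. With m = −4/5: 4x + 5y = −12.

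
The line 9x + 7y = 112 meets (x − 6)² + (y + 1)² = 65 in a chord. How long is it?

√130

Centre (6, −1), r² = 65. Perpendicular distance d from centre to line = |−65| / √130 = 65/√130.
Half the chord is √(r² − d²) = √(65/2), so the full chord is √130.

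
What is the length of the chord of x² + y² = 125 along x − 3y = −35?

√10

Express y = (35 + x)/3 and substitute into the circle:
10x² + 70x + 100 = 0  ⟹  x² + 7x + 10 = 0
x = −2 or x = −5, giving (−2, 11) and (−5, 10).
Chord length = distance between (−2, 11) and (−5, 10) = √10 = √10.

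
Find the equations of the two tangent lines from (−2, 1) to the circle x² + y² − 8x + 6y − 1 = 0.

5x + y = −9 and x − 5y = −7

A line y − (1) = m(x − (−2)) is tangent when its distance from (4, −3) is √26:
(6m − (−4))² = 26(m² + 1)
5m² + 24m − 5 = 0, so m = −5 or m = 1/5.
Through (−2, 1) these give 5x + y = −9 and x − 5y = −7.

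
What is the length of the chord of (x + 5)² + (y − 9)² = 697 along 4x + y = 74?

8√17

Substitute y = −4x + 74:
17x² − 510x + 3553 = 0  ⟹  x² − 30x + 209 = 0
x = 19 or x = 11, giving (19, −2) and (11, 30).
Chord length = distance between (19, −2) and (11, 30) = √1088 = 8√17.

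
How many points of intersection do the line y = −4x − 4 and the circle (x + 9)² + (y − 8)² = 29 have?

Substituting the line into the circle gives 17x² + 114x + 196 = 0.
Discriminant = (114)² − 4·17·(196) = −332 < 0.
No real roots: the line does not meet the circle.

0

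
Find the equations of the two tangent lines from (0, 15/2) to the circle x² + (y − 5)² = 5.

Write the tangent as mx − y + (15/2 − m·(0)) = 0 and set its distance from the centre to √5:
(0m − (−5/2))² = 5(m² + 1)
4m² − 1 = 0, so m = 1/2 or m = −1/2.
With m = 1/2: x − 2y = −15. With m = −1/2: x + 2y = 15.

x − 2y = −15 and x + 2y = 15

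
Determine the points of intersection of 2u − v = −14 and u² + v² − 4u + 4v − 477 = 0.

(−15, −16) and (3, 20)

From the line, v = 2u + 14. Substituting:
5u² + 60u − 225 = 0  ⟹  u² + 12u − 45 = 0
u = 3 or u = −15, giving (3, 20) and (−15, −16).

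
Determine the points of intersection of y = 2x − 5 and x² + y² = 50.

From the line, y = 2x − 5. Substituting:
5x² − 20x − 25 = 0  ⟹  x² − 4x − 5 = 0
x = 5 or x = −1, giving (5, 5) and (−1, −7).

(−1, −7) and (5, 5)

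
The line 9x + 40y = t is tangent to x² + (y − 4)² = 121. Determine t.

The line touches the circle iff its distance from (0, 4) is 11:
|9·0 + 40·4 − t| / √1681 = 11
|t − (160)| = 11·41, so t = 611 or t = −291.

t = −291 or t = 611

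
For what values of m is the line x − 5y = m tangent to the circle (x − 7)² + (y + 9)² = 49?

m = 52 ± 7√26

The line touches the circle iff its distance from (7, −9) is 7:
|1·7 − 5·(−9) − m| / √26 = 7
|m − (52)| = 7√26.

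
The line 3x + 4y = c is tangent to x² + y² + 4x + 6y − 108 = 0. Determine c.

c = −73 or c = 37

The line touches the circle iff its distance from (−2, −3) is 11:
|3·(−2) + 4·(−3) − c| / √25 = 11
|c − (−18)| = 11·5, so c = 37 or c = −73.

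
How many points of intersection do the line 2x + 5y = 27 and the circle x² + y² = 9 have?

Centre (0, 0), r² = 9. Distance² from centre to line = (−27)²/29 = 729/29.
Since d² > r², the line lies outside the circle.

0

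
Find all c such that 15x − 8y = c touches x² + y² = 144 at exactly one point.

c = −204 or c = 204

For a tangent, require d(centre, line) = r = 12.
|15·0 − 8·0 − c| / √289 = 12
|c| = 12·17, so c = 204 or c = −204.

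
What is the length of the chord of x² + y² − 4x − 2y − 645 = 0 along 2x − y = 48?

Substitute y = 2x − 48:
5x² − 200x + 1755 = 0  ⟹  x² − 40x + 351 = 0
x = 27 or x = 13, giving (27, 6) and (13, −22).
Chord length = distance between (27, 6) and (13, −22) = √980 = 14√5.

14√5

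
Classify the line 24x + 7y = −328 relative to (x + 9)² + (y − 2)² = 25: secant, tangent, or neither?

neither

Substituting the line into the circle gives 625x² + 17298x + 119708 = 0.
Discriminant = (17298)² − 4·625·(119708) = −49196 < 0.
No real roots: the line does not meet the circle.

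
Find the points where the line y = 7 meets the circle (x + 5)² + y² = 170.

(−16, 7) and (6, 7)

Substitute y = 7:
x² + 10x − 96 = 0
x = 6 or x = −16, giving (6, 7) and (−16, 7).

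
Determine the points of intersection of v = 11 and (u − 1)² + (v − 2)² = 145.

From the line, v = 11. Substituting:
u² − 2u − 63 = 0
u = 9 or u = −7, giving (9, 11) and (−7, 11).

(−7, 11) and (9, 11)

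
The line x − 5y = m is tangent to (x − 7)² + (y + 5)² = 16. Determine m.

m = 32 ± 4√26

For a tangent, require d(centre, line) = r = 4.
|1·7 − 5·(−5) − m| / √26 = 4
|m − (32)| = 4√26.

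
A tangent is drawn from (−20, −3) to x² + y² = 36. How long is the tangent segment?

√373

With centre O = (0, 0), |OP|² = 409 and r² = 36.
The tangent meets the radius at right angles, so tangent² = |PO|² − r² = 409 − 36 = 373.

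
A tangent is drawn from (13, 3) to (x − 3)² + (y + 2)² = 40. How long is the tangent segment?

√85

With centre O = (3, −2), |OP|² = 125 and r² = 40.
Power of the point: PT² = |PO|² − r² = 85, so PT = √85.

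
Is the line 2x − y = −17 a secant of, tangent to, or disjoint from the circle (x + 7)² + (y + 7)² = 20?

tangent

Centre (−7, −7), r² = 20. Distance² from centre to line = (10)²/5 = 20.
Since d² = r², the line is tangent.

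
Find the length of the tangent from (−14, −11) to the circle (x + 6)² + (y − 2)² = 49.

Centre (−6, 2), r² = 49. |PO|² = (−8)² + (−13)² = 233.
The tangent meets the radius at right angles, so tangent² = |PO|² − r² = 233 − 49 = 184.

2√46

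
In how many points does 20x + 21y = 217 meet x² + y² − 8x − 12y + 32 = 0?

2

Centre (4, 6), r² = 20. Distance² from centre to line = (−11)²/841 = 121/841.
Since d² < r², the line cuts the circle twice.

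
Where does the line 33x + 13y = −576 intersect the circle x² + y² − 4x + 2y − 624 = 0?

(−21, 9) and (−8, −24)

Express y = (−576 − 33x)/13 and substitute into the circle:
1258x² + 36482x + 211344 = 0  ⟹  x² + 29x + 168 = 0
x = −8 or x = −21, giving (−8, −24) and (−21, 9).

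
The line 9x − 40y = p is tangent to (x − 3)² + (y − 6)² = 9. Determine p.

For a tangent, require d(centre, line) = r = 3.
|9·3 − 40·6 − p| / √1681 = 3
|p − (−213)| = 3·41, so p = −90 or p = −336.

p = −336 or p = −90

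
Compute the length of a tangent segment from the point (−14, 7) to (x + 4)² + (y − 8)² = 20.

9

Centre (−4, 8), r² = 20. |PO|² = (−10)² + (−1)² = 101.
By the tangent–radius right angle, tangent length = √(|PO|² − r²) = √81 = 9.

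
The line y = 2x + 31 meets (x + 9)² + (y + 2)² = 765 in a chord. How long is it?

The distance from (−9, −2) to the line is 15/√5, and r² = 765.
Half the chord is √(r² − d²) = √(720), so the full chord is 24√5.

24√5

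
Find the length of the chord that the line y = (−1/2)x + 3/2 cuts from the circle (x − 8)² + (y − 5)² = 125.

8√5

From the line, y = (3 − x)/2. Substituting:
5x² − 50x − 195 = 0  ⟹  x² − 10x − 39 = 0
x = 13 or x = −3, giving (13, −5) and (−3, 3).
Chord length = distance between (13, −5) and (−3, 3) = √320 = 8√5.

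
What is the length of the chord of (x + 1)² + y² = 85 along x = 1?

The line gives x = 1. Substituting into the circle:
y² − 81 = 0
y = 9 or y = −9, giving (1, 9) and (1, −9).
|(1, 9) − (1, −9)| = √((0)² + (18)²) = 18.

18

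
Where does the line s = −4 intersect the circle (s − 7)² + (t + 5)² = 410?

The line gives s = −4. Substituting into the circle:
t² + 10t − 264 = 0
t = 12 or t = −22, giving (−4, 12) and (−4, −22).

(−4, −22) and (−4, 12)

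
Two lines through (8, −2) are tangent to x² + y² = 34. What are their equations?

A line y − (−2) = m(x − (8)) is tangent when its distance from (0, 0) is √34:
(−8m − (2))² = 34(m² + 1)
15m² + 16m − 15 = 0, so m = −5/3 or m = 3/5.
With m = −5/3: 5x + 3y = 34. With m = 3/5: 3x − 5y = 34.

5x + 3y = 34 and 3x − 5y = 34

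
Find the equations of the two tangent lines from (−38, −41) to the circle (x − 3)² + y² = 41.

Write the tangent as mx − y + (−41 − m·(−38)) = 0 and set its distance from the centre to √41:
[m·(41) − (41)]² = 41(m² + 1)
20m² − 41m + 20 = 0, so m = 4/5 or m = 5/4.
Through (−38, −41) these give 4x − 5y = 53 and 5x − 4y = −26.

4x − 5y = 53 and 5x − 4y = −26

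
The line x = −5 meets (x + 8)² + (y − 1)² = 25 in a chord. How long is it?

The distance from (−8, 1) to the line is 3, and r² = 25.
Half the chord is √(r² − d²) = √(16), so the full chord is 8.

8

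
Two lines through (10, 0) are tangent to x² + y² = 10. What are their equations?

x + 3y = 10 and x − 3y = 10

Let a tangent through (10, 0) have slope m. Its distance from (0, 0) must equal √10:
[m·(−10) − (0)]² = 10(m² + 1)
9m² − 1 = 0, so m = −1/3 or m = 1/3.
Through (10, 0) these give x + 3y = 10 and x − 3y = 10.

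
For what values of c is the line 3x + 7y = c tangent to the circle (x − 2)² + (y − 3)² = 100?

c = 27 ± 10√58

For a tangent, require d(centre, line) = r = 10.
|3·2 + 7·3 − c| / √58 = 10
|c − (27)| = 10√58.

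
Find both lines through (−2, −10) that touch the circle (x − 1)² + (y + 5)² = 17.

x − 4y = 38 and 4x + y = −18

A line y − (−10) = m(x − (−2)) is tangent when its distance from (1, −5) is √17:
[m·(3) − (5)]² = 17(m² + 1)
4m² + 15m − 4 = 0, so m = 1/4 or m = −4.
With m = 1/4: x − 4y = 38. With m = −4: 4x + y = −18.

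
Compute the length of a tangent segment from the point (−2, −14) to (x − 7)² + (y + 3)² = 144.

√58

Centre (7, −3), r² = 144. |PO|² = (−9)² + (−11)² = 202.
Power of the point: PT² = |PO|² − r² = 58, so PT = √58.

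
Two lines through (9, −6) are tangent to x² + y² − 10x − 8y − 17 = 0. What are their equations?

3x + 7y = −15 and 7x − 3y = 81

Write the tangent as mx − y + (−6 − m·(9)) = 0 and set its distance from the centre to √58:
(−4m − (10))² = 58(m² + 1)
21m² − 40m − 21 = 0, so m = −3/7 or m = 7/3.
With m = −3/7: 3x + 7y = −15. With m = 7/3: 7x − 3y = 81.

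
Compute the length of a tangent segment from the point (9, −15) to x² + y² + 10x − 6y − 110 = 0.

Centre (−5, 3), r² = 144. |PO|² = (14)² + (−18)² = 520.
Power of the point: PT² = |PO|² − r² = 376, so PT = 2√94.

2√94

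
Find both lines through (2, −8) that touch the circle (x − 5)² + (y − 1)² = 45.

A line y − (−8) = m(x − (2)) is tangent when its distance from (5, 1) is 3√5:
[m·(3) − (9)]² = 45(m² + 1)
2m² + 3m − 2 = 0, so m = −2 or m = 1/2.
With m = −2: 2x + y = −4. With m = 1/2: x − 2y = 18.

2x + y = −4 and x − 2y = 18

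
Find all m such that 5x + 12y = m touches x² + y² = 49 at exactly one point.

m = −91 or m = 91

The line touches the circle iff its distance from (0, 0) is 7:
|5·0 + 12·0 − m| / √169 = 7
|m| = 7·13, so m = 91 or m = −91.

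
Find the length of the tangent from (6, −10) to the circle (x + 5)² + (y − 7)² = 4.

√406

Centre (−5, 7), r² = 4. |PO|² = (11)² + (−17)² = 410.
By the tangent–radius right angle, tangent length = √(|PO|² − r²) = √406.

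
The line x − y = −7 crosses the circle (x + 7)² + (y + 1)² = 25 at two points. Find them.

(−11, −4) and (−4, 3)

Substitute y = x + 7:
2x² + 30x + 88 = 0  ⟹  x² + 15x + 44 = 0
x = −4 or x = −11, giving (−4, 3) and (−11, −4).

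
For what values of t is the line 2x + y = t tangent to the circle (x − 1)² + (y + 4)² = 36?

For a tangent, require d(centre, line) = r = 6.
|2·1 + 1·(−4) − t| / √5 = 6
|t − (−2)| = 6√5.

t = −2 ± 6√5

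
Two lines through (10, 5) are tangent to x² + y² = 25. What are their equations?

y = 5 and 4x − 3y = 25

Let a tangent through (10, 5) have slope m. Its distance from (0, 0) must equal 5:
[m·(−10) − (−5)]² = 25(m² + 1)
3m² − 4m = 0, so m = 0 or m = 4/3.
Through (10, 5) these give y = 5 and 4x − 3y = 25.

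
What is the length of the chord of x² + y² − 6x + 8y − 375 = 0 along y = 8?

32

Centre (3, −4), r² = 400. Perpendicular distance d from centre to line = |−12| / √1 = 12.
Half the chord is √(r² − d²) = √(256), so the full chord is 32.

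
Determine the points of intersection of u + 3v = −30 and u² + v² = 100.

(−6, −8) and (0, −10)

Substitute v = (−30 − u)/3:
10u² + 60u = 0  ⟹  u² + 6u = 0
u = 0 or u = −6, giving (0, −10) and (−6, −8).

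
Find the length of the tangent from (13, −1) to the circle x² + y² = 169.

1

Centre (0, 0), r² = 169. |PO|² = (13)² + (−1)² = 170.
The tangent meets the radius at right angles, so tangent² = |PO|² − r² = 170 − 169 = 1.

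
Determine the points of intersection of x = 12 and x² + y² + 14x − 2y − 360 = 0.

(12, −6) and (12, 8)

The line gives x = 12. Substituting into the circle:
y² − 2y − 48 = 0
y = 8 or y = −6, giving (12, 8) and (12, −6).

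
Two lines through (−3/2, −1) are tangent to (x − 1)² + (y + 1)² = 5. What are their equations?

2x + y = −4 and 2x − y = −2

A line y − (−1) = m(x − (−3/2)) is tangent when its distance from (1, −1) is √5:
[m·(5/2) − (0)]² = 5(m² + 1)
m² − 4 = 0, so m = −2 or m = 2.
Through (−3/2, −1) these give 2x + y = −4 and 2x − y = −2.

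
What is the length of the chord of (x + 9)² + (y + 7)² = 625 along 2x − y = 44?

4√5

Express y = 2x − 44 and substitute into the circle:
5x² − 130x + 825 = 0  ⟹  x² − 26x + 165 = 0
x = 15 or x = 11, giving (15, −14) and (11, −22).
Chord length = distance between (15, −14) and (11, −22) = √80 = 4√5.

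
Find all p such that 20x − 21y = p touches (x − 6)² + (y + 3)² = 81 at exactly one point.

p = −78 or p = 444

For a tangent, require d(centre, line) = r = 9.
|20·6 − 21·(−3) − p| / √841 = 9
|p − (183)| = 9·29, so p = 444 or p = −78.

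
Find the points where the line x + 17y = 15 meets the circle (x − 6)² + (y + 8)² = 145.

From the line, y = (15 − x)/17. Substituting:
290x² − 3770x − 8700 = 0  ⟹  x² − 13x − 30 = 0
x = 15 or x = −2, giving (15, 0) and (−2, 1).

(−2, 1) and (15, 0)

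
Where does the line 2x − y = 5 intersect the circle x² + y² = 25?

From the line, y = 2x − 5. Substituting:
5x² − 20x = 0  ⟹  x² − 4x = 0
x = 4 or x = 0, giving (4, 3) and (0, −5).

(0, −5) and (4, 3)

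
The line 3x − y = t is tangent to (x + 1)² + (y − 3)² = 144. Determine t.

t = −6 ± 12√10

The line touches the circle iff its distance from (−1, 3) is 12:
|3·(−1) − 1·3 − t| / √10 = 12
|t − (−6)| = 12√10.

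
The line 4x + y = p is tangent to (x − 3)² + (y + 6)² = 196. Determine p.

For a tangent, require d(centre, line) = r = 14.
|4·3 + 1·(−6) − p| / √17 = 14
|p − (6)| = 14√17.

p = 6 ± 14√17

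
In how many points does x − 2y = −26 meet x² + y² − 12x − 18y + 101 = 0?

Substituting the line into the circle gives 5x² − 32x + 144 = 0.
Δ = 1024 − 2880 = −1856.
No real roots: the line does not meet the circle.

0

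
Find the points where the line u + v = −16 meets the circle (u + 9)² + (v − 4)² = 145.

(−21, 5) and (−8, −8)

Substitute v = −u − 16:
2u² + 58u + 336 = 0  ⟹  u² + 29u + 168 = 0
u = −8 or u = −21, giving (−8, −8) and (−21, 5).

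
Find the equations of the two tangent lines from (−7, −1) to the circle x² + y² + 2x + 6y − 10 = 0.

2x + y = −15 and x − 2y = −5

Write the tangent as mx − y + (−1 − m·(−7)) = 0 and set its distance from the centre to 2√5:
[m·(6) − (−2)]² = 20(m² + 1)
2m² + 3m − 2 = 0, so m = −2 or m = 1/2.
With m = −2: 2x + y = −15. With m = 1/2: x − 2y = −5.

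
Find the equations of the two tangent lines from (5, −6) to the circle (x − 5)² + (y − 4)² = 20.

2x − y = 16 and 2x + y = 4

A line y − (−6) = m(x − (5)) is tangent when its distance from (5, 4) is 2√5:
[m·(0) − (10)]² = 20(m² + 1)
m² − 4 = 0, so m = 2 or m = −2.
Through (5, −6) these give 2x − y = 16 and 2x + y = 4.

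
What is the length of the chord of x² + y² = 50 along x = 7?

The distance from (0, 0) to the line is 7, and r² = 50.
Chord = 2√(r² − d²) = 2·√(1) = 2.

2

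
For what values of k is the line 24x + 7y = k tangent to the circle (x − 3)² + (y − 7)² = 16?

k = 21 or k = 221

For a tangent, require d(centre, line) = r = 4.
|24·3 + 7·7 − k| / √625 = 4
|k − (121)| = 4·25, so k = 221 or k = 21.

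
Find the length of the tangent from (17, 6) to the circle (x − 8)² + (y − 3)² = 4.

With centre O = (8, 3), |OP|² = 90 and r² = 4.
The tangent meets the radius at right angles, so tangent² = |PO|² − r² = 90 − 4 = 86.

√86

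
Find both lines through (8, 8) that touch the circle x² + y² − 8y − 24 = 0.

Write the tangent as mx − y + (8 − m·(8)) = 0 and set its distance from the centre to 2√10:
(−8m − (−4))² = 40(m² + 1)
3m² − 8m − 3 = 0, so m = 3 or m = −1/3.
Through (8, 8) these give 3x − y = 16 and x + 3y = 32.

3x − y = 16 and x + 3y = 32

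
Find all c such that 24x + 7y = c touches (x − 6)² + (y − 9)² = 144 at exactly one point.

c = −93 or c = 507

For a tangent, require d(centre, line) = r = 12.
|24·6 + 7·9 − c| / √625 = 12
|c − (207)| = 12·25, so c = 507 or c = −93.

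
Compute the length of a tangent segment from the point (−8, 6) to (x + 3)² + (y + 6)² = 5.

The centre is (−3, −6) and r = √5. The square of the distance from P to the centre is 25 + 144 = 169.
Power of the point: PT² = |PO|² − r² = 164, so PT = 2√41.

2√41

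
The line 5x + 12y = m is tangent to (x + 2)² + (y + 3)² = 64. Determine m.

m = −150 or m = 58

The line touches the circle iff its distance from (−2, −3) is 8:
|5·(−2) + 12·(−3) − m| / √169 = 8
|m − (−46)| = 8·13, so m = 58 or m = −150.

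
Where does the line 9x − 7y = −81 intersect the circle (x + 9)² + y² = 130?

From the line, y = (81 + 9x)/7. Substituting:
130x² + 2340x + 4160 = 0  ⟹  x² + 18x + 32 = 0
x = −2 or x = −16, giving (−2, 9) and (−16, −9).

(−16, −9) and (−2, 9)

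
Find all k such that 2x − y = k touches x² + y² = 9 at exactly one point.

k = ±3√5

The line touches the circle iff its distance from (0, 0) is 3:
|2·0 − 1·0 − k| / √5 = 3
|k| = 3√5.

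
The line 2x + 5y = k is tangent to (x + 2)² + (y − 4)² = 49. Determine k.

k = 16 ± 7√29

For a tangent, require d(centre, line) = r = 7.
|2·(−2) + 5·4 − k| / √29 = 7
|k − (16)| = 7√29.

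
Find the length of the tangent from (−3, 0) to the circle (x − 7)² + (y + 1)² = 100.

1

With centre O = (7, −1), |OP|² = 101 and r² = 100.
The tangent meets the radius at right angles, so tangent² = |PO|² − r² = 101 − 100 = 1.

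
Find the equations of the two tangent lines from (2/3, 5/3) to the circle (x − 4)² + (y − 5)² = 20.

A line y − (5/3) = m(x − (2/3)) is tangent when its distance from (4, 5) is 2√5:
[m·(10/3) − (10/3)]² = 20(m² + 1)
2m² + 5m + 2 = 0, so m = −2 or m = −1/2.
With m = −2: 2x + y = 3. With m = −1/2: x + 2y = 4.

2x + y = 3 and x + 2y = 4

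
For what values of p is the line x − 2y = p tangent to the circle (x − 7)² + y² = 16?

The line touches the circle iff its distance from (7, 0) is 4:
|1·7 − 2·0 − p| / √5 = 4
|p − (7)| = 4√5.

p = 7 ± 4√5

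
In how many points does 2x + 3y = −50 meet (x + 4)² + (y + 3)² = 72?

Centre (−4, −3), r² = 72. Distance² from centre to line = (33)²/13 = 1089/13.
Since d² > r², the line lies outside the circle.

0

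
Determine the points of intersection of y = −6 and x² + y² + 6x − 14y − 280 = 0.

Substitute y = −6:
x² + 6x − 160 = 0
x = 10 or x = −16, giving (10, −6) and (−16, −6).

(−16, −6) and (10, −6)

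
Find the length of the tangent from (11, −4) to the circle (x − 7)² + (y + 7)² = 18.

The centre is (7, −7) and r = 3√2. The square of the distance from P to the centre is 16 + 9 = 25.
The tangent meets the radius at right angles, so tangent² = |PO|² − r² = 25 − 18 = 7.

√7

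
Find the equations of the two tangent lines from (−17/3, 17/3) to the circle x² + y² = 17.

x + 4y = 17 and 4x + y = −17

A line y − (17/3) = m(x − (−17/3)) is tangent when its distance from (0, 0) is √17:
(17/3m − (−17/3))² = 17(m² + 1)
4m² + 17m + 4 = 0, so m = −1/4 or m = −4.
Through (−17/3, 17/3) these give x + 4y = 17 and 4x + y = −17.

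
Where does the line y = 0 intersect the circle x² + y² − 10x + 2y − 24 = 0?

(−2, 0) and (12, 0)

Substitute y = 0:
x² − 10x − 24 = 0
x = 12 or x = −2, giving (12, 0) and (−2, 0).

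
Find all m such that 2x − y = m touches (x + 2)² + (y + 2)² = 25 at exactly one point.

The line touches the circle iff its distance from (−2, −2) is 5:
|2·(−2) − 1·(−2) − m| / √5 = 5
|m − (−2)| = 5√5.

m = −2 ± 5√5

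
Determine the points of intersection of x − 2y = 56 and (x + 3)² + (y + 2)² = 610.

(6, −25) and (10, −23)

From the line, y = (−56 + x)/2. Substituting:
5x² − 80x + 300 = 0  ⟹  x² − 16x + 60 = 0
x = 10 or x = 6, giving (10, −23) and (6, −25).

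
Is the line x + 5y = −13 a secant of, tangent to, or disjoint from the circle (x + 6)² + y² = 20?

secant

Substituting the line into the circle gives 26x² + 326x + 569 = 0.
Discriminant = (326)² − 4·26·(569) = 47100 > 0.
Two real roots: the line is a secant.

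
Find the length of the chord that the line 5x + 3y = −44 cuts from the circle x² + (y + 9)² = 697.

9√34

The distance from (0, −9) to the line is 17/√34, and r² = 697.
Half the chord is √(r² − d²) = √(1377/2), so the full chord is 9√34.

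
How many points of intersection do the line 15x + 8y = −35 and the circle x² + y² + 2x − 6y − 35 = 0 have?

Substituting the line into the circle gives 289x² + 1898x + 665 = 0.
Discriminant = (1898)² − 4·289·(665) = 2833664 > 0.
Two real roots: the line is a secant.

2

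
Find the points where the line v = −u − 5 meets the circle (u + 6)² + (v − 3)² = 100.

(−14, 9) and (0, −5)

Express v = −u − 5 and substitute into the circle:
2u² + 28u = 0  ⟹  u² + 14u = 0
u = 0 or u = −14, giving (0, −5) and (−14, 9).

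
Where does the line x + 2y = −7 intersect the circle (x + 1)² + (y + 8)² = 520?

Express y = (−7 − x)/2 and substitute into the circle:
5x² − 10x − 1995 = 0  ⟹  x² − 2x − 399 = 0
x = 21 or x = −19, giving (21, −14) and (−19, 6).

(−19, 6) and (21, −14)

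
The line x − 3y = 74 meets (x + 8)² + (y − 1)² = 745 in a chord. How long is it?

Substitute y = (−74 + x)/3:
10x² − 10x − 200 = 0  ⟹  x² − x − 20 = 0
x = 5 or x = −4, giving (5, −23) and (−4, −26).
Chord length = distance between (5, −23) and (−4, −26) = √90 = 3√10.

3√10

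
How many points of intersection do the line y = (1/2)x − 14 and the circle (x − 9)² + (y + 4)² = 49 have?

2

Substituting the line into the circle gives 5x² − 112x + 528 = 0.
Discriminant = (−112)² − 4·5·(528) = 1984 > 0.
Two real roots: the line is a secant.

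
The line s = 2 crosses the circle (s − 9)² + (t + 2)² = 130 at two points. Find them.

The line gives s = 2. Substituting into the circle:
t² + 4t − 77 = 0
t = 7 or t = −11, giving (2, 7) and (2, −11).

(2, −11) and (2, 7)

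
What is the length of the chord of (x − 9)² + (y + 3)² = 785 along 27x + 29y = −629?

Substitute y = (−629 − 27x)/29:
1570x² + 14130x − 298300 = 0  ⟹  x² + 9x − 190 = 0
x = 10 or x = −19, giving (10, −31) and (−19, −4).
|(10, −31) − (−19, −4)| = √((29)² + (−27)²) = √1570.

√1570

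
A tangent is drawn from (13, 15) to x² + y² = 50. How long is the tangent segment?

2√86

The centre is (0, 0) and r = 5√2. The square of the distance from P to the centre is 169 + 225 = 394.
The tangent meets the radius at right angles, so tangent² = |PO|² − r² = 394 − 50 = 344.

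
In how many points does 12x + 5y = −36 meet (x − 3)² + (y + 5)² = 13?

Substituting the line into the circle gives 169x² + 114x + 21 = 0.
Discriminant = (114)² − 4·169·(21) = −1200 < 0.
No real roots: the line does not meet the circle.

0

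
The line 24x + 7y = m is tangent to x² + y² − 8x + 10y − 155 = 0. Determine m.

The line touches the circle iff its distance from (4, −5) is 14:
|24·4 + 7·(−5) − m| / √625 = 14
|m − (61)| = 14·25, so m = 411 or m = −289.

m = −289 or m = 411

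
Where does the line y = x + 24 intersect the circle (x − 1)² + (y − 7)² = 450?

(−20, 4) and (4, 28)

Substitute y = x + 24:
2x² + 32x − 160 = 0  ⟹  x² + 16x − 80 = 0
x = 4 or x = −20, giving (4, 28) and (−20, 4).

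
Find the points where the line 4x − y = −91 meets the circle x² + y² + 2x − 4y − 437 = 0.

From the line, y = 4x + 91. Substituting:
17x² + 714x + 7480 = 0  ⟹  x² + 42x + 440 = 0
x = −20 or x = −22, giving (−20, 11) and (−22, 3).

(−22, 3) and (−20, 11)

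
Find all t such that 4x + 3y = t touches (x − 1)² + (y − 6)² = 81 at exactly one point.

Tangency holds when the distance from the centre (1, 6) to the line equals the radius 9:
|4·1 + 3·6 − t| / √25 = 9
|t − (22)| = 9·5, so t = 67 or t = −23.

t = −23 or t = 67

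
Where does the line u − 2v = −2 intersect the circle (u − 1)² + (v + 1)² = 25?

(−4, −1) and (4, 3)

Express v = (2 + u)/2 and substitute into the circle:
5u² − 80 = 0  ⟹  u² − 16 = 0
u = 4 or u = −4, giving (4, 3) and (−4, −1).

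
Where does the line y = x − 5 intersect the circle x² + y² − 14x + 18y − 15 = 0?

(−5, −10) and (8, 3)

From the line, y = x − 5. Substituting:
2x² − 6x − 80 = 0  ⟹  x² − 3x − 40 = 0
x = 8 or x = −5, giving (8, 3) and (−5, −10).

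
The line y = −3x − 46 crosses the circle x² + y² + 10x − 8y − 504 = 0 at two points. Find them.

(−22, 20) and (−9, −19)

From the line, y = −3x − 46. Substituting:
10x² + 310x + 1980 = 0  ⟹  x² + 31x + 198 = 0
x = −9 or x = −22, giving (−9, −19) and (−22, 20).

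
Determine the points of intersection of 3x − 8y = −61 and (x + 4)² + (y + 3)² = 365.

From the line, y = (61 + 3x)/8. Substituting:
73x² + 1022x − 15111 = 0  ⟹  x² + 14x − 207 = 0
x = 9 or x = −23, giving (9, 11) and (−23, −1).

(−23, −1) and (9, 11)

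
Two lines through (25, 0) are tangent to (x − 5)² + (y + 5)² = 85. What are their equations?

Let a tangent through (25, 0) have slope m. Its distance from (5, −5) must equal √85:
[m·(−20) − (−5)]² = 85(m² + 1)
63m² − 40m − 12 = 0, so m = 6/7 or m = −2/9.
With m = 6/7: 6x − 7y = 150. With m = −2/9: 2x + 9y = 50.

6x − 7y = 150 and 2x + 9y = 50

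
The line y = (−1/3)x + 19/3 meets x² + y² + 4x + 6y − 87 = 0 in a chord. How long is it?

2√10

Centre (−2, −3), r² = 100. Perpendicular distance d from centre to line = |−30| / √10 = 30/√10.
Half the chord is √(r² − d²) = √(10), so the full chord is 2√10.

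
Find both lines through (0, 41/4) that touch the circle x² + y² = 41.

Let a tangent through (0, 41/4) have slope m. Its distance from (0, 0) must equal √41:
[m·(0) − (−41/4)]² = 41(m² + 1)
16m² − 25 = 0, so m = 5/4 or m = −5/4.
Through (0, 41/4) these give 5x − 4y = −41 and 5x + 4y = 41.

5x − 4y = −41 and 5x + 4y = 41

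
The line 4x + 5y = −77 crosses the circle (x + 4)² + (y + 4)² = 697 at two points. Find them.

(−28, 7) and (12, −25)

From the line, y = (−77 − 4x)/5. Substituting:
41x² + 656x − 13776 = 0  ⟹  x² + 16x − 336 = 0
x = 12 or x = −28, giving (12, −25) and (−28, 7).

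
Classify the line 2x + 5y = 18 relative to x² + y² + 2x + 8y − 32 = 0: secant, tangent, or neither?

neither

Substituting the line into the circle gives 29x² − 102x + 244 = 0.
Δ = 10404 − 28304 = −17900.
No real roots: the line does not meet the circle.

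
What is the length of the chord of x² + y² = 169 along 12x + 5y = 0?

The distance from (0, 0) to the line is 0/√169, and r² = 169.
Chord = 2√(r² − d²) = 2·√(169) = 26.

26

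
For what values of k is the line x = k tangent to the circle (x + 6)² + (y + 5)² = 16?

For a tangent, require d(centre, line) = r = 4.
|1·(−6) + 0·(−5) − k| / √1 = 4
|k − (−6)| = 4, so k = −2 or k = −10.

k = −10 or k = −2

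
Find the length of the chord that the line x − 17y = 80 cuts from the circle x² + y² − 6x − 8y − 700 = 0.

3√290

Express y = (−80 + x)/17 and substitute into the circle:
290x² − 2030x − 185020 = 0  ⟹  x² − 7x − 638 = 0
x = 29 or x = −22, giving (29, −3) and (−22, −6).
Chord length = distance between (29, −3) and (−22, −6) = √2610 = 3√290.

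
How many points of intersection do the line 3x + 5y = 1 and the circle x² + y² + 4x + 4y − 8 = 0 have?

2

Substituting the line into the circle gives 34x² + 34x − 179 = 0.
Δ = 1156 − (−24344) = 25500.
Two real roots: the line is a secant.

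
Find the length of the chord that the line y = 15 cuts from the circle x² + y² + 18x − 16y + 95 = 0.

2

Centre (−9, 8), r² = 50. Perpendicular distance d from centre to line = |−7| / √1 = 7.
Half the chord is √(r² − d²) = √(1), so the full chord is 2.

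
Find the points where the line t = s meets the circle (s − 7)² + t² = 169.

(−5, −5) and (12, 12)

Substitute t = s:
2s² − 14s − 120 = 0  ⟹  s² − 7s − 60 = 0
s = 12 or s = −5, giving (12, 12) and (−5, −5).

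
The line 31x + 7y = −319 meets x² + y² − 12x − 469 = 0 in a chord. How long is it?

Express y = (−319 − 31x)/7 and substitute into the circle:
1010x² + 19190x + 78780 = 0  ⟹  x² + 19x + 78 = 0
x = −6 or x = −13, giving (−6, −19) and (−13, 12).
|(−6, −19) − (−13, 12)| = √((7)² + (−31)²) = √1010.

√1010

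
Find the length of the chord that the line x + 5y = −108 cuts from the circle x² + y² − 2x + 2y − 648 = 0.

6√26

Substitute y = (−108 − x)/5:
26x² + 156x − 5616 = 0  ⟹  x² + 6x − 216 = 0
x = 12 or x = −18, giving (12, −24) and (−18, −18).
|(12, −24) − (−18, −18)| = √((30)² + (−6)²) = 6√26.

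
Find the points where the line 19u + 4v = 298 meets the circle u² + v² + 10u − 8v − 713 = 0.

(10, 27) and (18, −11)

From the line, v = (298 − 19u)/4. Substituting:
377u² − 10556u + 67860 = 0  ⟹  u² − 28u + 180 = 0
u = 18 or u = 10, giving (18, −11) and (10, 27).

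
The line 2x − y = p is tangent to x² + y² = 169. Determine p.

p = ±13√5

For a tangent, require d(centre, line) = r = 13.
|2·0 − 1·0 − p| / √5 = 13
|p| = 13√5.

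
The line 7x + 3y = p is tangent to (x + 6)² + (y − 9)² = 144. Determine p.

The line touches the circle iff its distance from (−6, 9) is 12:
|7·(−6) + 3·9 − p| / √58 = 12
|p − (−15)| = 12√58.

p = −15 ± 12√58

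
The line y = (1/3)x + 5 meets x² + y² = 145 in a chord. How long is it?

Substitute y = (15 + x)/3:
10x² + 30x − 1080 = 0  ⟹  x² + 3x − 108 = 0
x = 9 or x = −12, giving (9, 8) and (−12, 1).
Chord length = distance between (9, 8) and (−12, 1) = √490 = 7√10.

7√10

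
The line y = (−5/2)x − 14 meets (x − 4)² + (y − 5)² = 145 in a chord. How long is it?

2√29

Express y = (−28 − 5x)/2 and substitute into the circle:
29x² + 348x + 928 = 0  ⟹  x² + 12x + 32 = 0
x = −4 or x = −8, giving (−4, −4) and (−8, 6).
Chord length = distance between (−4, −4) and (−8, 6) = √116 = 2√29.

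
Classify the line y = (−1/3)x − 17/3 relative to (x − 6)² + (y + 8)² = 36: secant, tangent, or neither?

Substituting the line into the circle gives 10x² − 122x + 49 = 0.
Discriminant = (−122)² − 4·10·(49) = 12924 > 0.
Two real roots: the line is a secant.

secant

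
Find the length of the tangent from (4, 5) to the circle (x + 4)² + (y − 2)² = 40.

√33

The centre is (−4, 2) and r = 2√10. The square of the distance from P to the centre is 64 + 9 = 73.
Power of the point: PT² = |PO|² − r² = 33, so PT = √33.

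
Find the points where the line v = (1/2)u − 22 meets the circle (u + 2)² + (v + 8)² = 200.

From the line, v = (−44 + u)/2. Substituting:
5u² − 40u = 0  ⟹  u² − 8u = 0
u = 8 or u = 0, giving (8, −18) and (0, −22).

(0, −22) and (8, −18)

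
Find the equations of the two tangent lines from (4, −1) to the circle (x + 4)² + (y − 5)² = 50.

7x + y = 27 and x − 7y = 11

Let a tangent through (4, −1) have slope m. Its distance from (−4, 5) must equal 5√2:
[m·(−8) − (6)]² = 50(m² + 1)
7m² + 48m − 7 = 0, so m = −7 or m = 1/7.
Through (4, −1) these give 7x + y = 27 and x − 7y = 11.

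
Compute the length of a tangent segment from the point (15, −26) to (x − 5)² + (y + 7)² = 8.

√453

The centre is (5, −7) and r = 2√2. The square of the distance from P to the centre is 100 + 361 = 461.
Power of the point: PT² = |PO|² − r² = 453, so PT = √453.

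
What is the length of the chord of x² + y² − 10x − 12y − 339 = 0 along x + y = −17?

4√2

Centre (5, 6), r² = 400. Perpendicular distance d from centre to line = |28| / √2 = 28/√2.
Half the chord is √(r² − d²) = √(8), so the full chord is 4√2.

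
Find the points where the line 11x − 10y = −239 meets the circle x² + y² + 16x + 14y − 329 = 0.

(−29, −8) and (−9, 14)

Substitute y = (239 + 11x)/10:
221x² + 8398x + 57681 = 0  ⟹  x² + 38x + 261 = 0
x = −9 or x = −29, giving (−9, 14) and (−29, −8).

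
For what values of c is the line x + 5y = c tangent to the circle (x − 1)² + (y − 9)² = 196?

For a tangent, require d(centre, line) = r = 14.
|1·1 + 5·9 − c| / √26 = 14
|c − (46)| = 14√26.

c = 46 ± 14√26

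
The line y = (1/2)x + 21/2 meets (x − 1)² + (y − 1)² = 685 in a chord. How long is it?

Substitute y = (21 + x)/2:
5x² + 30x − 2375 = 0  ⟹  x² + 6x − 475 = 0
x = 19 or x = −25, giving (19, 20) and (−25, −2).
|(19, 20) − (−25, −2)| = √((44)² + (22)²) = 22√5.

22√5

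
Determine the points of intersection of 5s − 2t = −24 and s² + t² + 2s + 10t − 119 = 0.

From the line, t = (24 + 5s)/2. Substituting:
29s² + 348s + 580 = 0  ⟹  s² + 12s + 20 = 0
s = −2 or s = −10, giving (−2, 7) and (−10, −13).

(−10, −13) and (−2, 7)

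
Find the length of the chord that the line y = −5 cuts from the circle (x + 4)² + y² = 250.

30

Centre (−4, 0), r² = 250. Perpendicular distance d from centre to line = |5| / √1 = 5.
Chord = 2√(r² − d²) = 2·√(225) = 30.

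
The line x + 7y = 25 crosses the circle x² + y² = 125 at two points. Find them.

Express y = (25 − x)/7 and substitute into the circle:
50x² − 50x − 5500 = 0  ⟹  x² − x − 110 = 0
x = 11 or x = −10, giving (11, 2) and (−10, 5).

(−10, 5) and (11, 2)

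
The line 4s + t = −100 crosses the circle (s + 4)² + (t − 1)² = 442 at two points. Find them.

(−25, 0) and (−23, −8)

From the line, t = −4s − 100. Substituting:
17s² + 816s + 9775 = 0  ⟹  s² + 48s + 575 = 0
s = −23 or s = −25, giving (−23, −8) and (−25, 0).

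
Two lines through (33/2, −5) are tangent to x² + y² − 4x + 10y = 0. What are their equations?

2x + 5y = 8 and 2x − 5y = 58

A line y − (−5) = m(x − (33/2)) is tangent when its distance from (2, −5) is √29:
(−29/2m − (0))² = 29(m² + 1)
25m² − 4 = 0, so m = −2/5 or m = 2/5.
With m = −2/5: 2x + 5y = 8. With m = 2/5: 2x − 5y = 58.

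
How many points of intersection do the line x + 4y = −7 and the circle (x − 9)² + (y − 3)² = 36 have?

0

d² = (1·9 + 4·3 − (−7))²/17 = 784/17; r² = 36.
Since d² > r², the line lies outside the circle.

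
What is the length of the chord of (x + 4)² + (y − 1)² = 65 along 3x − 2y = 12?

Express y = (−12 + 3x)/2 and substitute into the circle:
13x² − 52x = 0  ⟹  x² − 4x = 0
x = 4 or x = 0, giving (4, 0) and (0, −6).
|(4, 0) − (0, −6)| = √((4)² + (6)²) = 2√13.

2√13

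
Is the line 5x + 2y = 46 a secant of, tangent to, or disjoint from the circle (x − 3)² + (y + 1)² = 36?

disjoint

Substituting the line into the circle gives 29x² − 504x + 2196 = 0.
Δ = 254016 − 254736 = −720.
No real roots: the line does not meet the circle.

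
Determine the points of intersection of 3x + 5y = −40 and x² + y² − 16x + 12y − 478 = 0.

(−15, 1) and (25, −23)

Substitute y = (−40 − 3x)/5:
34x² − 340x − 12750 = 0  ⟹  x² − 10x − 375 = 0
x = 25 or x = −15, giving (25, −23) and (−15, 1).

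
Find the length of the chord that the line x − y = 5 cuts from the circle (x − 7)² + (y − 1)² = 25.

7√2

The distance from (7, 1) to the line is 1/√2, and r² = 25.
Half the chord is √(r² − d²) = √(49/2), so the full chord is 7√2.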